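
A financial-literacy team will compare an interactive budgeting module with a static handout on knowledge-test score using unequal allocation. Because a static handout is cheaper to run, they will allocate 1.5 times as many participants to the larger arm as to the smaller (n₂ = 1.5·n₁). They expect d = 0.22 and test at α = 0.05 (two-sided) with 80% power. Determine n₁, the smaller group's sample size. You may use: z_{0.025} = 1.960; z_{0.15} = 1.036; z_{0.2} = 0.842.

n₁ = 271

With allocation ratio k = n₂/n₁ = 1.5, Var(x̄₁−x̄₂) = σ²(1/n₁ + 1/(k·n₁)) = σ²·(k+1)/(k·n₁).
So n₁ = (1 + 1/k)·((z_{α/2} + z_β)/d)² = 1.667 × (2.802/0.22)².
n₁ = 1.667 × 162.21 = 270.4.
Round up: n₁ = 271, giving n₂ = ⌈1.5 × 271⌉ = ⌈406.5⌉ = 407.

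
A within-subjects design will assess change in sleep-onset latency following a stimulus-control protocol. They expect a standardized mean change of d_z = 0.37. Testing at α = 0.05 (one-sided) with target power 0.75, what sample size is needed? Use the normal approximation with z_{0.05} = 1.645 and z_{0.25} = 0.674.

n = 40 pairs

For a paired (one-sample on differences) test: n = ((z_{α} + z_β) / d)².
z_{α} + z_β = 1.645 + 0.674 = 2.319.
n = (2.319 / 0.37)² = 6.268² = 39.28.
Round up.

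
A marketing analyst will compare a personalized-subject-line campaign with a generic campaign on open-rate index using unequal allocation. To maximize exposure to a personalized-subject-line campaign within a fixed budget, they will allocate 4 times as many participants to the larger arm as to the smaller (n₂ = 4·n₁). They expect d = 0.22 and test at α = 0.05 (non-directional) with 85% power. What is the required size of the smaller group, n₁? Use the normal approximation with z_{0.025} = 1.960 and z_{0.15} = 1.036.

With allocation ratio k = n₂/n₁ = 4, Var(x̄₁−x̄₂) = σ²(1/n₁ + 1/(k·n₁)) = σ²·(k+1)/(k·n₁).
So n₁ = (1 + 1/k)·((z_{α/2} + z_β)/d)² = 1.250 × (2.996/0.22)².
n₁ = 1.250 × 185.45 = 231.8.
Round up: n₁ = 232, giving n₂ = 4 × 232 = 928.

n₁ = 232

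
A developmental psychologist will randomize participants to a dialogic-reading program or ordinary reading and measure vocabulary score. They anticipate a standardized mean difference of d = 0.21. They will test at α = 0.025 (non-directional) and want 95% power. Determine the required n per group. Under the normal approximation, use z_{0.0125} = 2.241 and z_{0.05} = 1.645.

For two independent groups with equal n: n = 2·((z_{α/2} + z_β) / d)².
z_{α/2} + z_β = 2.241 + 1.645 = 3.886.
n = 2 × (3.886 / 0.21)² = 2 × 18.505² = 2 × 342.43 = 684.9.
Round up to the next whole participant.

n = 685 per group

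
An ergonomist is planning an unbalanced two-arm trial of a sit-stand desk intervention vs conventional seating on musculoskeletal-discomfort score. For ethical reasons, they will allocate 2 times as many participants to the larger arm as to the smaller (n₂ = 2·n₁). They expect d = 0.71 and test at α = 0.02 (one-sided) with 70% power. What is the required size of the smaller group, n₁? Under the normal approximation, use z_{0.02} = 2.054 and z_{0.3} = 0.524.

With allocation ratio k = n₂/n₁ = 2, Var(x̄₁−x̄₂) = σ²(1/n₁ + 1/(k·n₁)) = σ²·(k+1)/(k·n₁).
So n₁ = (1 + 1/k)·((z_{α} + z_β)/d)² = 1.500 × (2.578/0.71)².
n₁ = 1.500 × 13.18 = 19.8.
Round up: n₁ = 20, giving n₂ = 2 × 20 = 40.

n₁ = 20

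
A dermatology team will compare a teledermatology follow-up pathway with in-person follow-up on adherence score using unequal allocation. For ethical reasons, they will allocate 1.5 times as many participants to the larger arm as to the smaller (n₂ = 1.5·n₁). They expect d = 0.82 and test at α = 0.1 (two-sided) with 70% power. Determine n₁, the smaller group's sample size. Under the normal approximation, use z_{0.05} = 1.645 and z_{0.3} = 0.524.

With allocation ratio k = n₂/n₁ = 1.5, Var(x̄₁−x̄₂) = σ²(1/n₁ + 1/(k·n₁)) = σ²·(k+1)/(k·n₁).
So n₁ = (1 + 1/k)·((z_{α/2} + z_β)/d)² = 1.667 × (2.169/0.82)².
n₁ = 1.667 × 7.00 = 11.7.
Round up: n₁ = 12, giving n₂ = 1.5 × 12 = 18.

n₁ = 12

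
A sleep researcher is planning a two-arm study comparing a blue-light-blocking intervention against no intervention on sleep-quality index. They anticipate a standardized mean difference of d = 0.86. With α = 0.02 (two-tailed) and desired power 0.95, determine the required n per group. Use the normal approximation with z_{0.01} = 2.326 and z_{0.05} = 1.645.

For two independent groups with equal n: n = 2·((z_{α/2} + z_β) / d)².
z_{α/2} + z_β = 2.326 + 1.645 = 3.971.
n = 2 × (3.971 / 0.86)² = 2 × 4.617² = 2 × 21.32 = 42.6.
Round up to the next whole participant.

n = 43 per group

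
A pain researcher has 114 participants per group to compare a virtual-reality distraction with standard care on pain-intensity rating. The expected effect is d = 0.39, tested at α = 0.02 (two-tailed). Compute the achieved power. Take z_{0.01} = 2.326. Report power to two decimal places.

For two equal groups, power = Φ(d·√(n/2) − z_{α/2}).
d·√(n/2) = 0.39 × √(114/2) = 0.39 × 7.550 = 2.944.
z_β = 2.944 − 2.326 = 0.618.
Power = Φ(0.618) = 0.732.

power ≈ 0.73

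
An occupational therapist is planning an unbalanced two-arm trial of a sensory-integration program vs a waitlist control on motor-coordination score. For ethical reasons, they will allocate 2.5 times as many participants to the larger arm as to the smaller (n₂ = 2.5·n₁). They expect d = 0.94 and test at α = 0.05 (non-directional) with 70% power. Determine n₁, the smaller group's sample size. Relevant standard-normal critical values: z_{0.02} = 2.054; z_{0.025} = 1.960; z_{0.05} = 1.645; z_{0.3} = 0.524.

With allocation ratio k = n₂/n₁ = 2.5, Var(x̄₁−x̄₂) = σ²(1/n₁ + 1/(k·n₁)) = σ²·(k+1)/(k·n₁).
So n₁ = (1 + 1/k)·((z_{α/2} + z_β)/d)² = 1.400 × (2.484/0.94)².
n₁ = 1.400 × 6.98 = 9.8.
Round up: n₁ = 10, giving n₂ = 2.5 × 10 = 25.

n₁ = 10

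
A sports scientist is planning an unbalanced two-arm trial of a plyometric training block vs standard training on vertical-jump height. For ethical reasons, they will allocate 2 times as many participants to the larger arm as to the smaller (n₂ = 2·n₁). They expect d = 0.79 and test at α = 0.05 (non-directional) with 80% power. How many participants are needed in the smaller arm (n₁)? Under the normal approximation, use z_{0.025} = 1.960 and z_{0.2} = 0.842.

n₁ = 19

With allocation ratio k = n₂/n₁ = 2, Var(x̄₁−x̄₂) = σ²(1/n₁ + 1/(k·n₁)) = σ²·(k+1)/(k·n₁).
So n₁ = (1 + 1/k)·((z_{α/2} + z_β)/d)² = 1.500 × (2.802/0.79)².
n₁ = 1.500 × 12.58 = 18.9.
Round up: n₁ = 19, giving n₂ = 2 × 19 = 38.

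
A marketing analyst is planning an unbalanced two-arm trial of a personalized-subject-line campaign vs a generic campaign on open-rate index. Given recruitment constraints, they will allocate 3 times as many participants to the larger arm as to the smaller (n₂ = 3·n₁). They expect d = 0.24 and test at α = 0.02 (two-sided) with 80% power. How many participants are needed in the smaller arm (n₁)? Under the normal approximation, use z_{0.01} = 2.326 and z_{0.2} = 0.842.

With allocation ratio k = n₂/n₁ = 3, Var(x̄₁−x̄₂) = σ²(1/n₁ + 1/(k·n₁)) = σ²·(k+1)/(k·n₁).
So n₁ = (1 + 1/k)·((z_{α/2} + z_β)/d)² = 1.333 × (3.168/0.24)².
n₁ = 1.333 × 174.24 = 232.3.
Round up: n₁ = 233, giving n₂ = 3 × 233 = 699.

n₁ = 233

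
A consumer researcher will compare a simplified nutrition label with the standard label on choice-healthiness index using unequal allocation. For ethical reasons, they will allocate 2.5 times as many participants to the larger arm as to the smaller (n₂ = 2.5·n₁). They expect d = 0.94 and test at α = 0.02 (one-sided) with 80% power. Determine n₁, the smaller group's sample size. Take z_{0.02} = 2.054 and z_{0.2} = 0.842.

n₁ = 14

With allocation ratio k = n₂/n₁ = 2.5, Var(x̄₁−x̄₂) = σ²(1/n₁ + 1/(k·n₁)) = σ²·(k+1)/(k·n₁).
So n₁ = (1 + 1/k)·((z_{α} + z_β)/d)² = 1.400 × (2.896/0.94)².
n₁ = 1.400 × 9.49 = 13.3.
Round up: n₁ = 14, giving n₂ = 2.5 × 14 = 35.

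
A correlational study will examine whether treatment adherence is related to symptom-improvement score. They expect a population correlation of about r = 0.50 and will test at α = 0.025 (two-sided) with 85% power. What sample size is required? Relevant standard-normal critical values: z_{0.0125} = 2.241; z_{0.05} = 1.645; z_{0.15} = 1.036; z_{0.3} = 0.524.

n = 39

Fisher's z: C = ½·ln((1+r)/(1−r)) = ½·ln(3.0000) = 0.5493.
n = ((z_{α/2} + z_β)/C)² + 3.
(2.241 + 1.036) / 0.5493 = 3.277 / 0.5493 = 5.966.
n = 5.966² + 3 = 35.59 + 3 = 38.6.
Round up.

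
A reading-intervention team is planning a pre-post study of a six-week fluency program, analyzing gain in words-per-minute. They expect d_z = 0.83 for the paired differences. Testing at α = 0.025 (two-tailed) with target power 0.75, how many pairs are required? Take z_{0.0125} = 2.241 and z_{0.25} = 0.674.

n = 13 pairs

For a paired (one-sample on differences) test: n = ((z_{α/2} + z_β) / d)².
z_{α/2} + z_β = 2.241 + 0.674 = 2.915.
n = (2.915 / 0.83)² = 3.512² = 12.33.
Round up.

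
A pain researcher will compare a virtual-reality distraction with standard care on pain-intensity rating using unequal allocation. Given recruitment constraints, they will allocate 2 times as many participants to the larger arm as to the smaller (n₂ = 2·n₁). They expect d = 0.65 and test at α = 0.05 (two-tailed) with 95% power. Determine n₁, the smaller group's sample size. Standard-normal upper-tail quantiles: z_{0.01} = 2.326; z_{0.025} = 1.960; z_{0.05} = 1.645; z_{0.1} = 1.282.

n₁ = 47

With allocation ratio k = n₂/n₁ = 2, Var(x̄₁−x̄₂) = σ²(1/n₁ + 1/(k·n₁)) = σ²·(k+1)/(k·n₁).
So n₁ = (1 + 1/k)·((z_{α/2} + z_β)/d)² = 1.500 × (3.605/0.65)².
n₁ = 1.500 × 30.76 = 46.1.
Round up: n₁ = 47, giving n₂ = 2 × 47 = 94.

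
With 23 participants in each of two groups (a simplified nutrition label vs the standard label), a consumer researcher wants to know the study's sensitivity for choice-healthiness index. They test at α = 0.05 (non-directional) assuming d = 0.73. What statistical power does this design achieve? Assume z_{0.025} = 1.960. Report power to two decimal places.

power ≈ 0.70

For two equal groups, power = Φ(d·√(n/2) − z_{α/2}).
d·√(n/2) = 0.73 × √(23/2) = 0.73 × 3.391 = 2.476.
z_β = 2.476 − 1.960 = 0.516.
Power = Φ(0.516) = 0.697.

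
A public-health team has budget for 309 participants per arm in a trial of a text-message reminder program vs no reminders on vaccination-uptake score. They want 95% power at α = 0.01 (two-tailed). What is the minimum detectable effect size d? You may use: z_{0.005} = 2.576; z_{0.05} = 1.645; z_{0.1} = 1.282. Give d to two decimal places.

d_min ≈ 0.34

For two independent groups of n = 309 each: d_min = (z_{α/2} + z_β)·√(2/n).
z-sum = 2.576 + 1.645 = 4.221.
d_min = 4.221 × √(2/309) = 4.221 × 0.0805 = 0.340.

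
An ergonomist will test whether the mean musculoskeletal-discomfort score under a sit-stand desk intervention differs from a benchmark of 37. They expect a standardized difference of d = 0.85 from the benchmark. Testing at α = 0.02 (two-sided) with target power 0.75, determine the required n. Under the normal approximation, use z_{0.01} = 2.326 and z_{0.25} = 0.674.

For a one-sample test: n = ((z_{α/2} + z_β) / d)².
z_{α/2} + z_β = 2.326 + 0.674 = 3.000.
n = (3.000 / 0.85)² = 3.529² = 12.46.
Round up.

n = 13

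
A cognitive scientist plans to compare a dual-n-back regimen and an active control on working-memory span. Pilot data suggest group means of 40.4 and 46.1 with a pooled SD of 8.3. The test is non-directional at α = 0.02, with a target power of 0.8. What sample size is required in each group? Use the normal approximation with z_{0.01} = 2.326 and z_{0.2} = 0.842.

Cohen's d = |M₁ − M₂| / SD_pooled = |40.4 − 46.1| / 8.3 = 5.7 / 8.3 = 0.687.
For two independent groups with equal n: n = 2·((z_{α/2} + z_β) / d)².
z_{α/2} + z_β = 2.326 + 0.842 = 3.168.
n = 2 × (3.168 / 0.687)² = 2 × 4.611² = 2 × 21.26 = 42.5.
Round up to the next whole participant.

n = 43 per group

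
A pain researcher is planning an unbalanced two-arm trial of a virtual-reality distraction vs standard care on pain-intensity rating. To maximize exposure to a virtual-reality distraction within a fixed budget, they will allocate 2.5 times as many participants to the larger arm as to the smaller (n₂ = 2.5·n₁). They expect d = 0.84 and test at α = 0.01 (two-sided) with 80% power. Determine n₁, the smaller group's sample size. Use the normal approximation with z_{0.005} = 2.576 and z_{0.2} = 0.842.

n₁ = 24

With allocation ratio k = n₂/n₁ = 2.5, Var(x̄₁−x̄₂) = σ²(1/n₁ + 1/(k·n₁)) = σ²·(k+1)/(k·n₁).
So n₁ = (1 + 1/k)·((z_{α/2} + z_β)/d)² = 1.400 × (3.418/0.84)².
n₁ = 1.400 × 16.56 = 23.2.
Round up: n₁ = 24, giving n₂ = 2.5 × 24 = 60.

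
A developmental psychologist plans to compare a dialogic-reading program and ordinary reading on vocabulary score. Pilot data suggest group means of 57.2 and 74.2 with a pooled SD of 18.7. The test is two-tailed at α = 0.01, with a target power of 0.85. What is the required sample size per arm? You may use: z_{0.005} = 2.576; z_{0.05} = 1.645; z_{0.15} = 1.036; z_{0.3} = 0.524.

Cohen's d = |M₁ − M₂| / SD_pooled = |57.2 − 74.2| / 18.7 = 17.0 / 18.7 = 0.909.
For two independent groups with equal n: n = 2·((z_{α/2} + z_β) / d)².
z_{α/2} + z_β = 2.576 + 1.036 = 3.612.
n = 2 × (3.612 / 0.909)² = 2 × 3.974² = 2 × 15.79 = 31.6.
Round up to the next whole participant.

n = 32 per group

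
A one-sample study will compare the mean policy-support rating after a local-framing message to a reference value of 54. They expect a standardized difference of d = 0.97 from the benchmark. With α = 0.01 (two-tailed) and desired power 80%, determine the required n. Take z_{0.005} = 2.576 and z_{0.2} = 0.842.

n = 13

For a one-sample test: n = ((z_{α/2} + z_β) / d)².
z_{α/2} + z_β = 2.576 + 0.842 = 3.418.
n = (3.418 / 0.97)² = 3.524² = 12.42.
Round up.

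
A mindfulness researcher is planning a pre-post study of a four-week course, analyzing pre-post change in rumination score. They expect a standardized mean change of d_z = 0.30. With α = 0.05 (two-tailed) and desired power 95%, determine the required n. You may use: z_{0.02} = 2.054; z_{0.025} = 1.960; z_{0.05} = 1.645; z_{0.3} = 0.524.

For a paired (one-sample on differences) test: n = ((z_{α/2} + z_β) / d)².
z_{α/2} + z_β = 1.960 + 1.645 = 3.605.
n = (3.605 / 0.30)² = 12.017² = 144.40.
Round up.

n = 145 pairs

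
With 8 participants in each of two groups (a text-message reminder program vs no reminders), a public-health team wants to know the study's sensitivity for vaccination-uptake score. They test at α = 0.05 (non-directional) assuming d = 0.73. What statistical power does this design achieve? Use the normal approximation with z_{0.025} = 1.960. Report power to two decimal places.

power ≈ 0.31

For two equal groups, power = Φ(d·√(n/2) − z_{α/2}).
d·√(n/2) = 0.73 × √(8/2) = 0.73 × 2.000 = 1.460.
z_β = 1.460 − 1.960 = -0.500.
Power = Φ(-0.500) = 0.309.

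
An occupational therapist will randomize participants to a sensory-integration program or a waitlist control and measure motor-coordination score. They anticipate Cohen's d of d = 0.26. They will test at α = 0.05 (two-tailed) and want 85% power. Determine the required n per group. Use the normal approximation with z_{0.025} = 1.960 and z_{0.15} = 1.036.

n = 266 per group

For two independent groups with equal n: n = 2·((z_{α/2} + z_β) / d)².
z_{α/2} + z_β = 1.960 + 1.036 = 2.996.
n = 2 × (2.996 / 0.26)² = 2 × 11.523² = 2 × 132.78 = 265.6.
Round up to the next whole participant.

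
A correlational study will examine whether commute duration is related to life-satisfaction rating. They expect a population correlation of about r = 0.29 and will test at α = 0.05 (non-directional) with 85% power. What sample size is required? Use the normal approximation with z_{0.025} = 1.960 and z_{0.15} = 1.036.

Fisher's z: C = ½·ln((1+r)/(1−r)) = ½·ln(1.8169) = 0.2986.
n = ((z_{α/2} + z_β)/C)² + 3.
(1.960 + 1.036) / 0.2986 = 2.996 / 0.2986 = 10.033.
n = 10.033² + 3 = 100.67 + 3 = 103.7.
Round up.

n = 104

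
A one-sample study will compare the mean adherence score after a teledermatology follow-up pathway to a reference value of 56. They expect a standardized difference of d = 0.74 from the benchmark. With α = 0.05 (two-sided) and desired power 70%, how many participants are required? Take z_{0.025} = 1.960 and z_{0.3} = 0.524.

n = 12

For a one-sample test: n = ((z_{α/2} + z_β) / d)².
z_{α/2} + z_β = 1.960 + 0.524 = 2.484.
n = (2.484 / 0.74)² = 3.357² = 11.27.
Round up.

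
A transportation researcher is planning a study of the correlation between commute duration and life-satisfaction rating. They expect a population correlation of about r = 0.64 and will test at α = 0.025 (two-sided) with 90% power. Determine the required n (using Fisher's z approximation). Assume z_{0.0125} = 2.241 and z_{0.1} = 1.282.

Fisher's z: C = ½·ln((1+r)/(1−r)) = ½·ln(4.5556) = 0.7582.
n = ((z_{α/2} + z_β)/C)² + 3.
(2.241 + 1.282) / 0.7582 = 3.523 / 0.7582 = 4.647.
n = 4.647² + 3 = 21.59 + 3 = 24.6.
Round up.

n = 25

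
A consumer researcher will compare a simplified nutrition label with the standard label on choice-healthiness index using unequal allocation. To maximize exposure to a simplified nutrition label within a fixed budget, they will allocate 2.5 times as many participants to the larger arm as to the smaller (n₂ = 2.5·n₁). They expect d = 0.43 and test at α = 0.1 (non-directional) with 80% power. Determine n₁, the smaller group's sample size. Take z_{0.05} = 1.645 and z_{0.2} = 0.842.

With allocation ratio k = n₂/n₁ = 2.5, Var(x̄₁−x̄₂) = σ²(1/n₁ + 1/(k·n₁)) = σ²·(k+1)/(k·n₁).
So n₁ = (1 + 1/k)·((z_{α/2} + z_β)/d)² = 1.400 × (2.487/0.43)².
n₁ = 1.400 × 33.45 = 46.8.
Round up: n₁ = 47, giving n₂ = ⌈2.5 × 47⌉ = ⌈117.5⌉ = 118.

n₁ = 47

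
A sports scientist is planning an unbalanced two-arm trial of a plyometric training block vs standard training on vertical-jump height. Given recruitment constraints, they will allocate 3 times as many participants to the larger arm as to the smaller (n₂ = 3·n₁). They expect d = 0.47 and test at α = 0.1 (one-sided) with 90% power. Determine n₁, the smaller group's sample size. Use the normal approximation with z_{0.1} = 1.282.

n₁ = 40

With allocation ratio k = n₂/n₁ = 3, Var(x̄₁−x̄₂) = σ²(1/n₁ + 1/(k·n₁)) = σ²·(k+1)/(k·n₁).
So n₁ = (1 + 1/k)·((z_{α} + z_β)/d)² = 1.333 × (2.564/0.47)².
n₁ = 1.333 × 29.76 = 39.7.
Round up: n₁ = 40, giving n₂ = 3 × 40 = 120.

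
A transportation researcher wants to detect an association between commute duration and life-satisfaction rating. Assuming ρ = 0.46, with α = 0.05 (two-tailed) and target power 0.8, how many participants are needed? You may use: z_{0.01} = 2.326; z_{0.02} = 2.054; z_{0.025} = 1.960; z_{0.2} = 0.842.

Fisher's z: C = ½·ln((1+r)/(1−r)) = ½·ln(2.7037) = 0.4973.
n = ((z_{α/2} + z_β)/C)² + 3.
(1.960 + 0.842) / 0.4973 = 2.802 / 0.4973 = 5.634.
n = 5.634² + 3 = 31.75 + 3 = 34.7.
Round up.

n = 35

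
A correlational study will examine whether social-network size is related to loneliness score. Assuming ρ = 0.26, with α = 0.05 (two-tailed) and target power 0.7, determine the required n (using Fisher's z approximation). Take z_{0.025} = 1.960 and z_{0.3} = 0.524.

Fisher's z: C = ½·ln((1+r)/(1−r)) = ½·ln(1.7027) = 0.2661.
n = ((z_{α/2} + z_β)/C)² + 3.
(1.960 + 0.524) / 0.2661 = 2.484 / 0.2661 = 9.335.
n = 9.335² + 3 = 87.14 + 3 = 90.1.
Round up.

n = 91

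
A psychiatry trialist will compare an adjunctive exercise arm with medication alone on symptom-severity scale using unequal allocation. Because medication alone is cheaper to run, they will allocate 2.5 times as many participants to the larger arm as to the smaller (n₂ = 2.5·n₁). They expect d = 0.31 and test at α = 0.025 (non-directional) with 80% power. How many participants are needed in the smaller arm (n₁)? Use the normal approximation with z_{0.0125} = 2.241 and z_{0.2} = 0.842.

n₁ = 139

With allocation ratio k = n₂/n₁ = 2.5, Var(x̄₁−x̄₂) = σ²(1/n₁ + 1/(k·n₁)) = σ²·(k+1)/(k·n₁).
So n₁ = (1 + 1/k)·((z_{α/2} + z_β)/d)² = 1.400 × (3.083/0.31)².
n₁ = 1.400 × 98.91 = 138.5.
Round up: n₁ = 139, giving n₂ = ⌈2.5 × 139⌉ = ⌈347.5⌉ = 348.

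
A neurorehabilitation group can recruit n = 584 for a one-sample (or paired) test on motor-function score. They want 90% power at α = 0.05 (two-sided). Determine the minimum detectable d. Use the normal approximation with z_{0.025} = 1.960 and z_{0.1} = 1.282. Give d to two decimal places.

d_min ≈ 0.13

For a single sample (or paired design) of n = 584: d_min = (z_{α/2} + z_β)/√n.
z-sum = 1.960 + 1.282 = 3.242.
d_min = 3.242 / √584 = 3.242 / 24.166 = 0.134.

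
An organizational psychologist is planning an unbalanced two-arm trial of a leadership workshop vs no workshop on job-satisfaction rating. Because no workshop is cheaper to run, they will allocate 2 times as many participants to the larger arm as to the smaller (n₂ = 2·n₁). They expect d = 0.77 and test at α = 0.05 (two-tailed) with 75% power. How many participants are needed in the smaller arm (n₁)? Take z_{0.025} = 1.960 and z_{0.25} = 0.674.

With allocation ratio k = n₂/n₁ = 2, Var(x̄₁−x̄₂) = σ²(1/n₁ + 1/(k·n₁)) = σ²·(k+1)/(k·n₁).
So n₁ = (1 + 1/k)·((z_{α/2} + z_β)/d)² = 1.500 × (2.634/0.77)².
n₁ = 1.500 × 11.70 = 17.6.
Round up: n₁ = 18, giving n₂ = 2 × 18 = 36.

n₁ = 18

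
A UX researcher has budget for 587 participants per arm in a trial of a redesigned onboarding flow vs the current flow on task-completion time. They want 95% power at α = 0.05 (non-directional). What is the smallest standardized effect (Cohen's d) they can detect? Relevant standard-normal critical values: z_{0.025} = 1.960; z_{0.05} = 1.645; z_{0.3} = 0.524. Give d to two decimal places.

d_min ≈ 0.21

For two independent groups of n = 587 each: d_min = (z_{α/2} + z_β)·√(2/n).
z-sum = 1.960 + 1.645 = 3.605.
d_min = 3.605 × √(2/587) = 3.605 × 0.0584 = 0.210.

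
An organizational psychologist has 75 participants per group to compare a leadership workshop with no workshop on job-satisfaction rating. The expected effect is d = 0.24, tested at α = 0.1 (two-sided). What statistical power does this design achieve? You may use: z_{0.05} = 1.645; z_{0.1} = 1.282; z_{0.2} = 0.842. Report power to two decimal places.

For two equal groups, power = Φ(d·√(n/2) − z_{α/2}).
d·√(n/2) = 0.24 × √(75/2) = 0.24 × 6.124 = 1.470.
z_β = 1.470 − 1.645 = -0.175.
Power = Φ(-0.175) = 0.430.

power ≈ 0.43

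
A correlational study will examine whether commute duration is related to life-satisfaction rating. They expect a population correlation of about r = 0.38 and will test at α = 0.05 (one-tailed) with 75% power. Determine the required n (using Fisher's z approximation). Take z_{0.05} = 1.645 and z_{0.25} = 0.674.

Fisher's z: C = ½·ln((1+r)/(1−r)) = ½·ln(2.2258) = 0.4001.
n = ((z_{α} + z_β)/C)² + 3.
(1.645 + 0.674) / 0.4001 = 2.319 / 0.4001 = 5.796.
n = 5.796² + 3 = 33.59 + 3 = 36.6.
Round up.

n = 37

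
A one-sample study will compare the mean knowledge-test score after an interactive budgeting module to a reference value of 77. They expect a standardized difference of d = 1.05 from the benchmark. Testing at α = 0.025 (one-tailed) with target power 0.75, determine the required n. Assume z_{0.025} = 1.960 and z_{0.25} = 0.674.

n = 7

For a one-sample test: n = ((z_{α} + z_β) / d)².
z_{α} + z_β = 1.960 + 0.674 = 2.634.
n = (2.634 / 1.05)² = 2.509² = 6.29.
Round up.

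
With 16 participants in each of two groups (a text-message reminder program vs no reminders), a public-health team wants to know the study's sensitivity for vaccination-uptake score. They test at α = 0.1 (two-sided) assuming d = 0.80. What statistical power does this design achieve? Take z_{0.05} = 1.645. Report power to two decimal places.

For two equal groups, power = Φ(d·√(n/2) − z_{α/2}).
d·√(n/2) = 0.80 × √(16/2) = 0.80 × 2.828 = 2.263.
z_β = 2.263 − 1.645 = 0.618.
Power = Φ(0.618) = 0.732.

power ≈ 0.73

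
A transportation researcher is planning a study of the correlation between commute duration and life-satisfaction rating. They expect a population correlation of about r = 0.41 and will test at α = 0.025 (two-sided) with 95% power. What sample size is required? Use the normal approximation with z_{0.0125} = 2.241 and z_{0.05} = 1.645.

Fisher's z: C = ½·ln((1+r)/(1−r)) = ½·ln(2.3898) = 0.4356.
n = ((z_{α/2} + z_β)/C)² + 3.
(2.241 + 1.645) / 0.4356 = 3.886 / 0.4356 = 8.921.
n = 8.921² + 3 = 79.58 + 3 = 82.6.
Round up.

n = 83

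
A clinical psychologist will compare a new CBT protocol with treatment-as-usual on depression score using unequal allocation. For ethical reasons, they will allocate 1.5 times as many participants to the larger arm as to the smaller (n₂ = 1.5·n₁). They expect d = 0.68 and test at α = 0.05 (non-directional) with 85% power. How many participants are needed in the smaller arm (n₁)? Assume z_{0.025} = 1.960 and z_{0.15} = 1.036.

With allocation ratio k = n₂/n₁ = 1.5, Var(x̄₁−x̄₂) = σ²(1/n₁ + 1/(k·n₁)) = σ²·(k+1)/(k·n₁).
So n₁ = (1 + 1/k)·((z_{α/2} + z_β)/d)² = 1.667 × (2.996/0.68)².
n₁ = 1.667 × 19.41 = 32.4.
Round up: n₁ = 33, giving n₂ = ⌈1.5 × 33⌉ = ⌈49.5⌉ = 50.

n₁ = 33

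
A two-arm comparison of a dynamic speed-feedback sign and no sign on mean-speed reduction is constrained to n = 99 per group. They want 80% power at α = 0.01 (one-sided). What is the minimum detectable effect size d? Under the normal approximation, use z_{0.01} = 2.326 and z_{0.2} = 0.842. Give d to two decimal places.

d_min ≈ 0.45

For two independent groups of n = 99 each: d_min = (z_{α} + z_β)·√(2/n).
z-sum = 2.326 + 0.842 = 3.168.
d_min = 3.168 × √(2/99) = 3.168 × 0.1421 = 0.450.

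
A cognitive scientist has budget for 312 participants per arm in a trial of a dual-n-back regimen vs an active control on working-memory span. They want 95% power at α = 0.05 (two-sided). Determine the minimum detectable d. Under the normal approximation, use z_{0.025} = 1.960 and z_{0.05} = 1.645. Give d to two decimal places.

d_min ≈ 0.29

For two independent groups of n = 312 each: d_min = (z_{α/2} + z_β)·√(2/n).
z-sum = 1.960 + 1.645 = 3.605.
d_min = 3.605 × √(2/312) = 3.605 × 0.0801 = 0.289.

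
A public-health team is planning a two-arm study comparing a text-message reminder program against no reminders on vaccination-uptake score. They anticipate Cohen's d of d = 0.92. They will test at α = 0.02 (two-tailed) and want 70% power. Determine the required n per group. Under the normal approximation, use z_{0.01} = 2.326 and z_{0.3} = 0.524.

n = 20 per group

For two independent groups with equal n: n = 2·((z_{α/2} + z_β) / d)².
z_{α/2} + z_β = 2.326 + 0.524 = 2.850.
n = 2 × (2.850 / 0.92)² = 2 × 3.098² = 2 × 9.60 = 19.2.
Round up to the next whole participant.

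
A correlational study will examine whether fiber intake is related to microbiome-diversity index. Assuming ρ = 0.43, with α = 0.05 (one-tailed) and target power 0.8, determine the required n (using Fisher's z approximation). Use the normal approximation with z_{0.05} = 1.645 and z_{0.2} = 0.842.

Fisher's z: C = ½·ln((1+r)/(1−r)) = ½·ln(2.5088) = 0.4599.
n = ((z_{α} + z_β)/C)² + 3.
(1.645 + 0.842) / 0.4599 = 2.487 / 0.4599 = 5.408.
n = 5.408² + 3 = 29.24 + 3 = 32.2.
Round up.

n = 33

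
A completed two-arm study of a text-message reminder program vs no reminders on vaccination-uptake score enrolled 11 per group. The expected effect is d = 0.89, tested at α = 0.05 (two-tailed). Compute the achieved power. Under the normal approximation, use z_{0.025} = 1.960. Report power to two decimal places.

power ≈ 0.55

For two equal groups, power = Φ(d·√(n/2) − z_{α/2}).
d·√(n/2) = 0.89 × √(11/2) = 0.89 × 2.345 = 2.087.
z_β = 2.087 − 1.960 = 0.127.
Power = Φ(0.127) = 0.551.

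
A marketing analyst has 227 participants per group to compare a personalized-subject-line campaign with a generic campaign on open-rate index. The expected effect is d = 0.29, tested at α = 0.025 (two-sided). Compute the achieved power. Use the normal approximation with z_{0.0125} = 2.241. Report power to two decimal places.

For two equal groups, power = Φ(d·√(n/2) − z_{α/2}).
d·√(n/2) = 0.29 × √(227/2) = 0.29 × 10.654 = 3.090.
z_β = 3.090 − 2.241 = 0.849.
Power = Φ(0.849) = 0.802.

power ≈ 0.80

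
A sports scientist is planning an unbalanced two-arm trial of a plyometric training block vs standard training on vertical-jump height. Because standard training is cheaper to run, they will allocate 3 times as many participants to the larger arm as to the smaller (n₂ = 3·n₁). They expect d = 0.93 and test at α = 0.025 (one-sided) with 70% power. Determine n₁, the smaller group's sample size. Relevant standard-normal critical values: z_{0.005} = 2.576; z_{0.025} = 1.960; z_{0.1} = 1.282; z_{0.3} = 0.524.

n₁ = 10

With allocation ratio k = n₂/n₁ = 3, Var(x̄₁−x̄₂) = σ²(1/n₁ + 1/(k·n₁)) = σ²·(k+1)/(k·n₁).
So n₁ = (1 + 1/k)·((z_{α} + z_β)/d)² = 1.333 × (2.484/0.93)².
n₁ = 1.333 × 7.13 = 9.5.
Round up: n₁ = 10, giving n₂ = 3 × 10 = 30.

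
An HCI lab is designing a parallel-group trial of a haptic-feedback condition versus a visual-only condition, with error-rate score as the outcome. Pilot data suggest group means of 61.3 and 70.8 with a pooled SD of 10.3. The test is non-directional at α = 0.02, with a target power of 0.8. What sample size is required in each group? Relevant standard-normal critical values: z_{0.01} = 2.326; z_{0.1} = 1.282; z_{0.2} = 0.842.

Cohen's d = |M₁ − M₂| / SD_pooled = |61.3 − 70.8| / 10.3 = 9.5 / 10.3 = 0.922.
For two independent groups with equal n: n = 2·((z_{α/2} + z_β) / d)².
z_{α/2} + z_β = 2.326 + 0.842 = 3.168.
n = 2 × (3.168 / 0.922)² = 2 × 3.436² = 2 × 11.81 = 23.6.
Round up to the next whole participant.

n = 24 per group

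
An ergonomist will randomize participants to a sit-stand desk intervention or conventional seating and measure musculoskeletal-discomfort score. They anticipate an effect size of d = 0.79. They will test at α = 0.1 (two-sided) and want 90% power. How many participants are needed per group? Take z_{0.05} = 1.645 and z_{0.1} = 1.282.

For two independent groups with equal n: n = 2·((z_{α/2} + z_β) / d)².
z_{α/2} + z_β = 1.645 + 1.282 = 2.927.
n = 2 × (2.927 / 0.79)² = 2 × 3.705² = 2 × 13.73 = 27.5.
Round up to the next whole participant.

n = 28 per group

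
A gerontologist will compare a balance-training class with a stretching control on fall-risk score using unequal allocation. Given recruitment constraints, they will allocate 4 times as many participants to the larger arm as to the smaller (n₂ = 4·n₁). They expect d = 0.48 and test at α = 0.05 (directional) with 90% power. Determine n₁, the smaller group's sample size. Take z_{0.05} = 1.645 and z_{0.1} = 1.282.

n₁ = 47

With allocation ratio k = n₂/n₁ = 4, Var(x̄₁−x̄₂) = σ²(1/n₁ + 1/(k·n₁)) = σ²·(k+1)/(k·n₁).
So n₁ = (1 + 1/k)·((z_{α} + z_β)/d)² = 1.250 × (2.927/0.48)².
n₁ = 1.250 × 37.18 = 46.5.
Round up: n₁ = 47, giving n₂ = 4 × 47 = 188.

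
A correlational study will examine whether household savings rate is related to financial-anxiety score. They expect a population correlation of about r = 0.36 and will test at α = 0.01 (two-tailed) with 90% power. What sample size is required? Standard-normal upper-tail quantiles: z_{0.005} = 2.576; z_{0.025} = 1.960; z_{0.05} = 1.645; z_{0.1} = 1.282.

n = 108

Fisher's z: C = ½·ln((1+r)/(1−r)) = ½·ln(2.1250) = 0.3769.
n = ((z_{α/2} + z_β)/C)² + 3.
(2.576 + 1.282) / 0.3769 = 3.858 / 0.3769 = 10.236.
n = 10.236² + 3 = 104.78 + 3 = 107.8.
Round up.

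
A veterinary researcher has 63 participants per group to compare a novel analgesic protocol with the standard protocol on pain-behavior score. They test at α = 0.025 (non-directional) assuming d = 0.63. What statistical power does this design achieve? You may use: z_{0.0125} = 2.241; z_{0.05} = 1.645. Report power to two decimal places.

For two equal groups, power = Φ(d·√(n/2) − z_{α/2}).
d·√(n/2) = 0.63 × √(63/2) = 0.63 × 5.612 = 3.536.
z_β = 3.536 − 2.241 = 1.295.
Power = Φ(1.295) = 0.902.

power ≈ 0.90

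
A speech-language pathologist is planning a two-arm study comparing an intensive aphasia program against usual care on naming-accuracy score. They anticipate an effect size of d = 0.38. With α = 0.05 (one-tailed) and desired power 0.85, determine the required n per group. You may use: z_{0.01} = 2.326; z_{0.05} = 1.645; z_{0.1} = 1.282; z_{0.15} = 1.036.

For two independent groups with equal n: n = 2·((z_{α} + z_β) / d)².
z_{α} + z_β = 1.645 + 1.036 = 2.681.
n = 2 × (2.681 / 0.38)² = 2 × 7.055² = 2 × 49.78 = 99.6.
Round up to the next whole participant.

n = 100 per group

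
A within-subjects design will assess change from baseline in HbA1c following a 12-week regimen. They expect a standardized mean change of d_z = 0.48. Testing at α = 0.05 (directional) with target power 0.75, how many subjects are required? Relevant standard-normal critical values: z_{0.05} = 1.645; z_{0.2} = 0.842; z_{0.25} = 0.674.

For a paired (one-sample on differences) test: n = ((z_{α} + z_β) / d)².
z_{α} + z_β = 1.645 + 0.674 = 2.319.
n = (2.319 / 0.48)² = 4.831² = 23.34.
Round up.

n = 24 pairs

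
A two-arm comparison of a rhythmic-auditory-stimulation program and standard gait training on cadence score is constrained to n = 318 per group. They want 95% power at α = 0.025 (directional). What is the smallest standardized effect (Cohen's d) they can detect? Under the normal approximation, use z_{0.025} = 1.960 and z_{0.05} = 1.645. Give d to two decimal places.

For two independent groups of n = 318 each: d_min = (z_{α} + z_β)·√(2/n).
z-sum = 1.960 + 1.645 = 3.605.
d_min = 3.605 × √(2/318) = 3.605 × 0.0793 = 0.286.

d_min ≈ 0.29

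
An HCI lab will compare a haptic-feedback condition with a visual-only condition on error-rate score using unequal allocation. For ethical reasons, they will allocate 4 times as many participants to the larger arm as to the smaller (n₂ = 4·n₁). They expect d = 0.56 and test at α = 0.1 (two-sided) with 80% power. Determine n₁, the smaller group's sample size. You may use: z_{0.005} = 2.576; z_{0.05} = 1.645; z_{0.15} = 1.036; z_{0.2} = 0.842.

With allocation ratio k = n₂/n₁ = 4, Var(x̄₁−x̄₂) = σ²(1/n₁ + 1/(k·n₁)) = σ²·(k+1)/(k·n₁).
So n₁ = (1 + 1/k)·((z_{α/2} + z_β)/d)² = 1.250 × (2.487/0.56)².
n₁ = 1.250 × 19.72 = 24.7.
Round up: n₁ = 25, giving n₂ = 4 × 25 = 100.

n₁ = 25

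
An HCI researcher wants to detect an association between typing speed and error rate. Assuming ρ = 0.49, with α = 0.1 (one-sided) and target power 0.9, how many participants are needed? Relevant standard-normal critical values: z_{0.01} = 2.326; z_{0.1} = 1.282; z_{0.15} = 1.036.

n = 26

Fisher's z: C = ½·ln((1+r)/(1−r)) = ½·ln(2.9216) = 0.5361.
n = ((z_{α} + z_β)/C)² + 3.
(1.282 + 1.282) / 0.5361 = 2.564 / 0.5361 = 4.783.
n = 4.783² + 3 = 22.87 + 3 = 25.9.
Round up.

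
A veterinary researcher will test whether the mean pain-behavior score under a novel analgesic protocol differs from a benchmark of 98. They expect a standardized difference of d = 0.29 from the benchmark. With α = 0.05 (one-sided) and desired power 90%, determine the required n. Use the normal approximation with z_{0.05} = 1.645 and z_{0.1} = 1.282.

For a one-sample test: n = ((z_{α} + z_β) / d)².
z_{α} + z_β = 1.645 + 1.282 = 2.927.
n = (2.927 / 0.29)² = 10.093² = 101.87.
Round up.

n = 102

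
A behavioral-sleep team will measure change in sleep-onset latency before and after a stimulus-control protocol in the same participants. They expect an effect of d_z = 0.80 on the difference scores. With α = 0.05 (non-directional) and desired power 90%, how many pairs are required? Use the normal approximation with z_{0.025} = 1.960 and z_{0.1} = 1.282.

n = 17 pairs

For a paired (one-sample on differences) test: n = ((z_{α/2} + z_β) / d)².
z_{α/2} + z_β = 1.960 + 1.282 = 3.242.
n = (3.242 / 0.80)² = 4.052² = 16.42.
Round up.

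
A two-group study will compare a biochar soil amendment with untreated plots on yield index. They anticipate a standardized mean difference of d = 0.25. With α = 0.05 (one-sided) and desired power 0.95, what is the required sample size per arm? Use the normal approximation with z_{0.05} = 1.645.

n = 347 per group

For two independent groups with equal n: n = 2·((z_{α} + z_β) / d)².
z_{α} + z_β = 1.645 + 1.645 = 3.290.
n = 2 × (3.290 / 0.25)² = 2 × 13.160² = 2 × 173.19 = 346.4.
Round up to the next whole participant.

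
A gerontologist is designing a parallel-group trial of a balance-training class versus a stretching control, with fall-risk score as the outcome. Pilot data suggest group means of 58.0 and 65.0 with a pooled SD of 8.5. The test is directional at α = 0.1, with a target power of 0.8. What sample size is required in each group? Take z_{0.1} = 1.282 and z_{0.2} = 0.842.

Cohen's d = |M₁ − M₂| / SD_pooled = |58.0 − 65.0| / 8.5 = 7.0 / 8.5 = 0.824.
For two independent groups with equal n: n = 2·((z_{α} + z_β) / d)².
z_{α} + z_β = 1.282 + 0.842 = 2.124.
n = 2 × (2.124 / 0.824)² = 2 × 2.578² = 2 × 6.64 = 13.3.
Round up to the next whole participant.

n = 14 per group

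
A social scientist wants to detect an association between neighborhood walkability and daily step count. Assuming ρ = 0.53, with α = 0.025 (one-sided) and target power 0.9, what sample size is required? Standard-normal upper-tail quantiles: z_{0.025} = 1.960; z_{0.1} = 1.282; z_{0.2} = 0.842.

Fisher's z: C = ½·ln((1+r)/(1−r)) = ½·ln(3.2553) = 0.5901.
n = ((z_{α} + z_β)/C)² + 3.
(1.960 + 1.282) / 0.5901 = 3.242 / 0.5901 = 5.494.
n = 5.494² + 3 = 30.18 + 3 = 33.2.
Round up.

n = 34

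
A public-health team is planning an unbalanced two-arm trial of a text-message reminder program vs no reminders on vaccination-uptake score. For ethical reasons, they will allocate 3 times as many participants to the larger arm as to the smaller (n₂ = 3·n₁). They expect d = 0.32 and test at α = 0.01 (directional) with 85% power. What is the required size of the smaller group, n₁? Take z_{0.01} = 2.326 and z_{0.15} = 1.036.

With allocation ratio k = n₂/n₁ = 3, Var(x̄₁−x̄₂) = σ²(1/n₁ + 1/(k·n₁)) = σ²·(k+1)/(k·n₁).
So n₁ = (1 + 1/k)·((z_{α} + z_β)/d)² = 1.333 × (3.362/0.32)².
n₁ = 1.333 × 110.38 = 147.2.
Round up: n₁ = 148, giving n₂ = 3 × 148 = 444.

n₁ = 148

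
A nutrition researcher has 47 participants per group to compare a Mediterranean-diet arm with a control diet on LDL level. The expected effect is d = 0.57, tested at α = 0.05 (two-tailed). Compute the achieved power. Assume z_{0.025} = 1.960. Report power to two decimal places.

power ≈ 0.79

For two equal groups, power = Φ(d·√(n/2) − z_{α/2}).
d·√(n/2) = 0.57 × √(47/2) = 0.57 × 4.848 = 2.763.
z_β = 2.763 − 1.960 = 0.803.
Power = Φ(0.803) = 0.789.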